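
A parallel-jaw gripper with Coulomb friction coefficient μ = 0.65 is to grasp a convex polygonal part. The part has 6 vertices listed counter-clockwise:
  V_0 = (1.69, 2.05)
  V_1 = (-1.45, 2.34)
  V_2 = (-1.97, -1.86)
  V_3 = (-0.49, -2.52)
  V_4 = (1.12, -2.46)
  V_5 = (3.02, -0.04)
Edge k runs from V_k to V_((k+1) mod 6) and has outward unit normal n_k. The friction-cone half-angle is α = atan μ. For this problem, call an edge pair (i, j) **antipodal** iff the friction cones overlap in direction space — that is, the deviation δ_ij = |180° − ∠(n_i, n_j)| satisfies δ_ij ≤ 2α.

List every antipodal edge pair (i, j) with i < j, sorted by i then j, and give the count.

count = 7; pairs: (0,2), (0,3), (0,4), (1,4), (1,5), (2,5), (3,5)

α = atan 0.65 = 33.02°;  2α = 66.05°
n_0 = (+0.0920, +0.9958)
n_1 = (-0.9924, +0.1229)
n_2 = (-0.4073, -0.9133)
n_3 = (+0.0372, -0.9993)
n_4 = (+0.7865, -0.6175)
n_5 = (+0.8437, +0.5369)
  (0,1): δ = 91.78°  ·
  (0,2): δ = 18.76°  ✓
  (0,3): δ = 7.41°  ✓
  (0,4): δ = 57.14°  ✓
  (0,5): δ = 127.75°  ·
  (1,2): δ = 106.98°  ·
  (1,3): δ = 80.81°  ·
  (1,4): δ = 31.08°  ✓
  (1,5): δ = 39.53°  ✓
  (2,3): δ = 153.83°  ·
  (2,4): δ = 104.10°  ·
  (2,5): δ = 33.49°  ✓
  (3,4): δ = 130.27°  ·
  (3,5): δ = 59.66°  ✓
  (4,5): δ = 109.39°  ·
antipodal pairs: 7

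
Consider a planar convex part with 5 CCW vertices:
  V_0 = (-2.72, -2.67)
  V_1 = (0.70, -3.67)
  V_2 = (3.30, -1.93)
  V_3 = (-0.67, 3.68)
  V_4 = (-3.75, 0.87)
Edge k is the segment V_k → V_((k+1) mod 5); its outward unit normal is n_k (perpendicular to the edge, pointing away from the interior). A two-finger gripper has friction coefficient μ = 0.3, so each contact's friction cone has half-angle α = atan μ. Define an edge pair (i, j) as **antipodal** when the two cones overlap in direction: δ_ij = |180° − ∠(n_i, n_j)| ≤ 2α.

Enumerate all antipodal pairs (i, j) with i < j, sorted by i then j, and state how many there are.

count = 2; pairs: (1,3), (2,4)

α = atan 0.3 = 16.70°;  2α = 33.40°
n_0 = (-0.2806, -0.9598)
n_1 = (+0.5562, -0.8311)
n_2 = (+0.8163, +0.5777)
n_3 = (-0.6740, +0.7387)
n_4 = (-0.9602, -0.2794)
  (0,1): δ = 129.91°  ·
  (0,2): δ = 38.42°  ·
  (0,3): δ = 58.67°  ·
  (0,4): δ = 122.52°  ·
  (1,2): δ = 88.51°  ·
  (1,3): δ = 8.58°  ✓
  (1,4): δ = 72.43°  ·
  (2,3): δ = 82.91°  ·
  (2,4): δ = 19.06°  ✓
  (3,4): δ = 116.15°  ·
antipodal pairs: 2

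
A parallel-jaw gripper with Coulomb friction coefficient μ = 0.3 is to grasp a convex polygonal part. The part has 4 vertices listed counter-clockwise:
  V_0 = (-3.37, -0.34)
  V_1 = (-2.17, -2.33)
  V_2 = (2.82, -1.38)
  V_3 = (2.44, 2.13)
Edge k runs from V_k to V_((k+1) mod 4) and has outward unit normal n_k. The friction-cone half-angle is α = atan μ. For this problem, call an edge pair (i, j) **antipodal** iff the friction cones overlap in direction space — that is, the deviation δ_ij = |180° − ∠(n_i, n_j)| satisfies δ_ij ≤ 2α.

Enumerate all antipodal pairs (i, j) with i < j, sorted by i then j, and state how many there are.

α = atan 0.3 = 16.70°;  2α = 33.40°
n_0 = (-0.8564, -0.5164)
n_1 = (+0.1870, -0.9824)
n_2 = (+0.9942, +0.1076)
n_3 = (-0.3912, +0.9203)
  (0,1): δ = 110.31°  ·
  (0,2): δ = 24.91°  ✓
  (0,3): δ = 81.94°  ·
  (1,2): δ = 94.60°  ·
  (1,3): δ = 12.25°  ✓
  (2,3): δ = 73.15°  ·
antipodal pairs: 2

count = 2; pairs: (0,2), (1,3)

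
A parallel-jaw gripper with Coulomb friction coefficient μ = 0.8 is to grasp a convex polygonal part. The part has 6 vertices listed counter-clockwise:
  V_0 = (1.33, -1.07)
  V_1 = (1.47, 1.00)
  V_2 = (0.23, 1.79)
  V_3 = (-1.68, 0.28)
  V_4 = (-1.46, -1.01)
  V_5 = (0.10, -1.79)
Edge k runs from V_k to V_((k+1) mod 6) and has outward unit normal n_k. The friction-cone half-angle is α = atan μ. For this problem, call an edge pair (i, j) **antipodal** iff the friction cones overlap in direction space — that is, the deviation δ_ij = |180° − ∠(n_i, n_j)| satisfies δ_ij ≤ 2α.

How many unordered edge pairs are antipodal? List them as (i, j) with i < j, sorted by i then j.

count = 9; pairs: (0,2), (0,3), (0,4), (1,3), (1,4), (1,5), (2,4), (2,5), (3,5)

α = atan 0.8 = 38.66°;  2α = 77.32°
n_0 = (+0.9977, -0.0675)
n_1 = (+0.5373, +0.8434)
n_2 = (-0.6202, +0.7845)
n_3 = (-0.9858, -0.1681)
n_4 = (-0.4472, -0.8944)
n_5 = (+0.5052, -0.8630)
  (0,1): δ = 118.63°  ·
  (0,2): δ = 47.80°  ✓
  (0,3): δ = 13.55°  ✓
  (0,4): δ = 67.30°  ✓
  (0,5): δ = 124.21°  ·
  (1,2): δ = 109.17°  ·
  (1,3): δ = 47.82°  ✓
  (1,4): δ = 5.94°  ✓
  (1,5): δ = 62.84°  ✓
  (2,3): δ = 118.65°  ·
  (2,4): δ = 64.89°  ✓
  (2,5): δ = 7.99°  ✓
  (3,4): δ = 126.24°  ·
  (3,5): δ = 69.34°  ✓
  (4,5): δ = 123.09°  ·
antipodal pairs: 9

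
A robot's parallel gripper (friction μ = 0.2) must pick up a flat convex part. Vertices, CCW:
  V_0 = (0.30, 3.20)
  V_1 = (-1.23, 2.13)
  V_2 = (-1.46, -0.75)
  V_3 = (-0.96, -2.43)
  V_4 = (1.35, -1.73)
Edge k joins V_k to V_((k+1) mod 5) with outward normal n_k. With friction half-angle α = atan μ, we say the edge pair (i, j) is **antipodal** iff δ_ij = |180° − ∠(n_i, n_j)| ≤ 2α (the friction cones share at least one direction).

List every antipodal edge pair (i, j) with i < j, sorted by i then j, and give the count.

α = atan 0.2 = 11.31°;  2α = 22.62°
n_0 = (-0.5731, +0.8195)
n_1 = (-0.9968, +0.0796)
n_2 = (-0.9585, -0.2853)
n_3 = (+0.2900, -0.9570)
n_4 = (+0.9781, +0.2083)
  (0,1): δ = 129.53°  ·
  (0,2): δ = 108.39°  ·
  (0,3): δ = 18.11°  ✓
  (0,4): δ = 67.06°  ·
  (1,2): δ = 158.86°  ·
  (1,3): δ = 68.58°  ·
  (1,4): δ = 16.59°  ✓
  (2,3): δ = 89.72°  ·
  (2,4): δ = 4.55°  ✓
  (3,4): δ = 94.84°  ·
antipodal pairs: 3

count = 3; pairs: (0,3), (1,4), (2,4)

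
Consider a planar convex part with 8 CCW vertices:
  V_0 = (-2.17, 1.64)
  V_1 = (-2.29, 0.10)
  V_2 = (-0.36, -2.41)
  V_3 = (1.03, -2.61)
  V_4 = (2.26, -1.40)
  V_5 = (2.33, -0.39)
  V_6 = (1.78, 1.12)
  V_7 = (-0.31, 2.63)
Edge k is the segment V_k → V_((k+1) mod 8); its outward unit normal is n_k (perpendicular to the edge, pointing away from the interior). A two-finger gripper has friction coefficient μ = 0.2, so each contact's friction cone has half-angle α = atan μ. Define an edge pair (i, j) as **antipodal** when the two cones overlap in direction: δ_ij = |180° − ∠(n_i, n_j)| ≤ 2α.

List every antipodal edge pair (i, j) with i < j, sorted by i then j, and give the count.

count = 4; pairs: (0,4), (1,5), (1,6), (3,7)

α = atan 0.2 = 11.31°;  2α = 22.62°
n_0 = (-0.9970, +0.0777)
n_1 = (-0.7927, -0.6096)
n_2 = (-0.1424, -0.9898)
n_3 = (+0.7013, -0.7129)
n_4 = (+0.9976, -0.0691)
n_5 = (+0.9396, +0.3422)
n_6 = (+0.5856, +0.8106)
n_7 = (-0.4698, +0.8827)
  (0,1): δ = 137.99°  ·
  (0,2): δ = 93.73°  ·
  (0,3): δ = 41.01°  ·
  (0,4): δ = 0.49°  ✓
  (0,5): δ = 24.47°  ·
  (0,6): δ = 58.61°  ·
  (0,7): δ = 122.48°  ·
  (1,2): δ = 135.75°  ·
  (1,3): δ = 83.03°  ·
  (1,4): δ = 41.52°  ·
  (1,5): δ = 17.54°  ✓
  (1,6): δ = 16.59°  ✓
  (1,7): δ = 80.47°  ·
  (2,3): δ = 127.28°  ·
  (2,4): δ = 85.78°  ·
  (2,5): δ = 61.80°  ·
  (2,6): δ = 27.66°  ·
  (2,7): δ = 36.21°  ·
  (3,4): δ = 138.50°  ·
  (3,5): δ = 114.52°  ·
  (3,6): δ = 80.38°  ·
  (3,7): δ = 16.51°  ✓
  (4,5): δ = 156.02°  ·
  (4,6): δ = 121.88°  ·
  (4,7): δ = 58.01°  ·
  (5,6): δ = 145.86°  ·
  (5,7): δ = 81.99°  ·
  (6,7): δ = 116.13°  ·
antipodal pairs: 4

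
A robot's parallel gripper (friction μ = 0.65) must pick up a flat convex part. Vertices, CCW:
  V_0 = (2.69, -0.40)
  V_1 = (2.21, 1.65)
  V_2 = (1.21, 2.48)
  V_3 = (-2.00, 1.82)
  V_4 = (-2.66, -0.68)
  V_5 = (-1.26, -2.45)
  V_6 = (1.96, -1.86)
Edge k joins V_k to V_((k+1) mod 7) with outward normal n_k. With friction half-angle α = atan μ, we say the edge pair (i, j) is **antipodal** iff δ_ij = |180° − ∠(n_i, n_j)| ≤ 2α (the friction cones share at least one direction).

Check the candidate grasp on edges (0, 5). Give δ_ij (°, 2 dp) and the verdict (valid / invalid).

α = atan 0.65 = 33.02°;  2α = 66.05°
edge 0: e_0 = (-0.48, +2.05);  n_0 = (+0.9737, +0.2280)
edge 5: e_5 = (+3.22, +0.59);  n_5 = (+0.1802, -0.9836)
∠(n_0, n_5) = 92.80°
δ = |180° − 92.80°| = 87.20°
87.20° > 2α = 66.05°  →  invalid

δ = 87.20°, invalid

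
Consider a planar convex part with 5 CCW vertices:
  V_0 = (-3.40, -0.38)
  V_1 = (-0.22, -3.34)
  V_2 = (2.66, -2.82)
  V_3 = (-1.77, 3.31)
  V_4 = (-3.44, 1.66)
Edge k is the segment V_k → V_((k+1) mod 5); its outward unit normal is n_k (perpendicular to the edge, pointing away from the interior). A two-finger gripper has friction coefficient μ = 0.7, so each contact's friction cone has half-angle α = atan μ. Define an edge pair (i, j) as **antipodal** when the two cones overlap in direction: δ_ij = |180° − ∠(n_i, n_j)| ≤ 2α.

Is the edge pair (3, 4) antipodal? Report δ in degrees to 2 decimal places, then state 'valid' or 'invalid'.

δ = 133.53°, invalid

α = atan 0.7 = 34.99°;  2α = 69.98°
edge 3: e_3 = (-1.67, -1.65);  n_3 = (-0.7028, +0.7114)
edge 4: e_4 = (+0.04, -2.04);  n_4 = (-0.9998, -0.0196)
∠(n_3, n_4) = 46.47°
δ = |180° − 46.47°| = 133.53°
133.53° > 2α = 69.98°  →  invalid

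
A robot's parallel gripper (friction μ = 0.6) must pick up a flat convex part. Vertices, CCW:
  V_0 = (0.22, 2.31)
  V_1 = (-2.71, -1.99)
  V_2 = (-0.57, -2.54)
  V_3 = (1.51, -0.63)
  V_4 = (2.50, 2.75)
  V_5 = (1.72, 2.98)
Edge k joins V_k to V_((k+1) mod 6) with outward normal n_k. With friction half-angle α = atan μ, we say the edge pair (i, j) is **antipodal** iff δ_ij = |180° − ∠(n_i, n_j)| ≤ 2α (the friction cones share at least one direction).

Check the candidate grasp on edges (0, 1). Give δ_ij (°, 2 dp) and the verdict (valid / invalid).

α = atan 0.6 = 30.96°;  2α = 61.93°
edge 0: e_0 = (-2.93, -4.30);  n_0 = (-0.8264, +0.5631)
edge 1: e_1 = (+2.14, -0.55);  n_1 = (-0.2489, -0.9685)
∠(n_0, n_1) = 109.86°
δ = |180° − 109.86°| = 70.14°
70.14° > 2α = 61.93°  →  invalid

δ = 70.14°, invalid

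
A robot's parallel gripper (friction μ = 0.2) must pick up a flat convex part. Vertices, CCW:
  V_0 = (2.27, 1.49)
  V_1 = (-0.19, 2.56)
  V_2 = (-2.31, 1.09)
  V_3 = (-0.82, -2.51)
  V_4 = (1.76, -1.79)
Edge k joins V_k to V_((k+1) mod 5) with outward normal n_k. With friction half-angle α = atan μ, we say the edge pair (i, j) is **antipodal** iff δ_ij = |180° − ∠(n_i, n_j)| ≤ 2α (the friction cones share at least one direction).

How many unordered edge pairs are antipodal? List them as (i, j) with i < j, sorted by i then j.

α = atan 0.2 = 11.31°;  2α = 22.62°
n_0 = (+0.3989, +0.9170)
n_1 = (-0.5698, +0.8218)
n_2 = (-0.9240, -0.3824)
n_3 = (+0.2688, -0.9632)
n_4 = (+0.9881, -0.1536)
  (0,1): δ = 121.76°  ·
  (0,2): δ = 44.01°  ·
  (0,3): δ = 39.10°  ·
  (0,4): δ = 104.67°  ·
  (1,2): δ = 102.25°  ·
  (1,3): δ = 19.14°  ✓
  (1,4): δ = 46.42°  ·
  (2,3): δ = 96.89°  ·
  (2,4): δ = 31.32°  ·
  (3,4): δ = 114.43°  ·
antipodal pairs: 1

count = 1; pairs: (1,3)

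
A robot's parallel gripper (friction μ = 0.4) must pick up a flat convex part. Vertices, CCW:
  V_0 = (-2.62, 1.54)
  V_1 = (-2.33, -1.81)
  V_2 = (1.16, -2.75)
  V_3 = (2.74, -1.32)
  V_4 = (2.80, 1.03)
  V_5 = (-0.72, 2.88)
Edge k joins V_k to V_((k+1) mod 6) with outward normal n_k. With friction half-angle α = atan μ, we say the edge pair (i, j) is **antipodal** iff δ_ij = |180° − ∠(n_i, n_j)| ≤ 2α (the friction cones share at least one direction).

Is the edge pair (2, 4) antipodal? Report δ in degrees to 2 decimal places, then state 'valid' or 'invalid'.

δ = 69.87°, invalid

α = atan 0.4 = 21.80°;  2α = 43.60°
edge 2: e_2 = (+1.58, +1.43);  n_2 = (+0.6710, -0.7414)
edge 4: e_4 = (-3.52, +1.85);  n_4 = (+0.4652, +0.8852)
∠(n_2, n_4) = 110.13°
δ = |180° − 110.13°| = 69.87°
69.87° > 2α = 43.60°  →  invalid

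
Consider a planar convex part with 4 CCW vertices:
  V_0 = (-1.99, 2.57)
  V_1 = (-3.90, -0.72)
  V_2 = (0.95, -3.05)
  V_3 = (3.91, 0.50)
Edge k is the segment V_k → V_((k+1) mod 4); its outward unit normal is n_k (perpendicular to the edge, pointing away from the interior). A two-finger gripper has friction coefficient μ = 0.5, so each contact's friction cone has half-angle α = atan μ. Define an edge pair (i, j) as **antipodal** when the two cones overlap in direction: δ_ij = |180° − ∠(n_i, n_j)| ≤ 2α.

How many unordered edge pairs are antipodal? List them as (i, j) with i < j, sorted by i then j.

count = 2; pairs: (0,2), (1,3)

α = atan 0.5 = 26.57°;  2α = 53.13°
n_0 = (-0.8648, +0.5021)
n_1 = (-0.4330, -0.9014)
n_2 = (+0.7680, -0.6404)
n_3 = (+0.3311, +0.9436)
  (0,1): δ = 85.52°  ·
  (0,2): δ = 9.68°  ✓
  (0,3): δ = 100.80°  ·
  (1,2): δ = 104.16°  ·
  (1,3): δ = 6.33°  ✓
  (2,3): δ = 69.51°  ·
antipodal pairs: 2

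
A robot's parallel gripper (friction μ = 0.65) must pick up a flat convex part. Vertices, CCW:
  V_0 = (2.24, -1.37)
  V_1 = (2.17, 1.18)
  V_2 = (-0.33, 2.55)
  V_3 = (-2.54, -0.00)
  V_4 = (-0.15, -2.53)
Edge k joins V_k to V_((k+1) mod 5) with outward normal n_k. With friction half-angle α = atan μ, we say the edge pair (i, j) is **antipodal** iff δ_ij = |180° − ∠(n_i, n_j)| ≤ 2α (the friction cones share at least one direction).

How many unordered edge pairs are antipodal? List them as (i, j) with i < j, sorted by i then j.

α = atan 0.65 = 33.02°;  2α = 66.05°
n_0 = (+0.9996, +0.0274)
n_1 = (+0.4806, +0.8770)
n_2 = (-0.7557, +0.6549)
n_3 = (-0.7269, -0.6867)
n_4 = (+0.4366, -0.8996)
  (0,1): δ = 120.30°  ·
  (0,2): δ = 42.49°  ✓
  (0,3): δ = 41.80°  ✓
  (0,4): δ = 114.32°  ·
  (1,2): δ = 102.19°  ·
  (1,3): δ = 17.91°  ✓
  (1,4): δ = 54.61°  ✓
  (2,3): δ = 95.72°  ·
  (2,4): δ = 23.20°  ✓
  (3,4): δ = 107.48°  ·
antipodal pairs: 5

count = 5; pairs: (0,2), (0,3), (1,3), (1,4), (2,4)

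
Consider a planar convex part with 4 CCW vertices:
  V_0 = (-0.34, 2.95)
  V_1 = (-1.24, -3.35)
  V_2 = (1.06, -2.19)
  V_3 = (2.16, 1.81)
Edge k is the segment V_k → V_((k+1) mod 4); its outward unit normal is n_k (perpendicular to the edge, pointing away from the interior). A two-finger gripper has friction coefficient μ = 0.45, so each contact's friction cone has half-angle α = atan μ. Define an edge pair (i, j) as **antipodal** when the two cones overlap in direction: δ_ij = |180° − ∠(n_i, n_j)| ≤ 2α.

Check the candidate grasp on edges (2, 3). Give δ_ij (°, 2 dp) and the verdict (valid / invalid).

α = atan 0.45 = 24.23°;  2α = 48.46°
edge 2: e_2 = (+1.10, +4.00);  n_2 = (+0.9642, -0.2652)
edge 3: e_3 = (-2.50, +1.14);  n_3 = (+0.4149, +0.9099)
∠(n_2, n_3) = 80.86°
δ = |180° − 80.86°| = 99.14°
99.14° > 2α = 48.46°  →  invalid

δ = 99.14°, invalid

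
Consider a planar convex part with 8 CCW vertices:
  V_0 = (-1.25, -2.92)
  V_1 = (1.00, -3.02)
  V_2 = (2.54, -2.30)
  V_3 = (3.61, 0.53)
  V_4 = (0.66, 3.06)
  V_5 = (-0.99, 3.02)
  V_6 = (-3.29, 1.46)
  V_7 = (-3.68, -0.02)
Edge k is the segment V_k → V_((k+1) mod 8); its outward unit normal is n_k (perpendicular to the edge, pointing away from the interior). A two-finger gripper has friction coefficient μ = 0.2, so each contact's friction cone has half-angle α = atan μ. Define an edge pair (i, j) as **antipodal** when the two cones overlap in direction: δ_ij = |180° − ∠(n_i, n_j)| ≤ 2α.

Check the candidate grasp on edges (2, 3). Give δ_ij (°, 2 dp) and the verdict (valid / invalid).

δ = 109.91°, invalid

α = atan 0.2 = 11.31°;  2α = 22.62°
edge 2: e_2 = (+1.07, +2.83);  n_2 = (+0.9354, -0.3537)
edge 3: e_3 = (-2.95, +2.53);  n_3 = (+0.6510, +0.7591)
∠(n_2, n_3) = 70.09°
δ = |180° − 70.09°| = 109.91°
109.91° > 2α = 22.62°  →  invalid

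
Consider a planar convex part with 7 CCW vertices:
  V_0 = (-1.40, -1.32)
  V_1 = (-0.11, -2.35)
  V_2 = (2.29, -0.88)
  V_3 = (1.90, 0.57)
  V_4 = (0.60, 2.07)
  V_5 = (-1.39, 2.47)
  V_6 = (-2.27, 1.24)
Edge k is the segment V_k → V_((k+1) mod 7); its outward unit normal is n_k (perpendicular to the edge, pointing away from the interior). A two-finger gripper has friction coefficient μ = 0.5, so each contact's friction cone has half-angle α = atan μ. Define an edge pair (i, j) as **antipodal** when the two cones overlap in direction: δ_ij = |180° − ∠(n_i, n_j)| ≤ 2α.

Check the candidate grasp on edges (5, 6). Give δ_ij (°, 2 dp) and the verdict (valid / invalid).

δ = 125.65°, invalid

α = atan 0.5 = 26.57°;  2α = 53.13°
edge 5: e_5 = (-0.88, -1.23);  n_5 = (-0.8133, +0.5819)
edge 6: e_6 = (+0.87, -2.56);  n_6 = (-0.9468, -0.3218)
∠(n_5, n_6) = 54.35°
δ = |180° − 54.35°| = 125.65°
125.65° > 2α = 53.13°  →  invalid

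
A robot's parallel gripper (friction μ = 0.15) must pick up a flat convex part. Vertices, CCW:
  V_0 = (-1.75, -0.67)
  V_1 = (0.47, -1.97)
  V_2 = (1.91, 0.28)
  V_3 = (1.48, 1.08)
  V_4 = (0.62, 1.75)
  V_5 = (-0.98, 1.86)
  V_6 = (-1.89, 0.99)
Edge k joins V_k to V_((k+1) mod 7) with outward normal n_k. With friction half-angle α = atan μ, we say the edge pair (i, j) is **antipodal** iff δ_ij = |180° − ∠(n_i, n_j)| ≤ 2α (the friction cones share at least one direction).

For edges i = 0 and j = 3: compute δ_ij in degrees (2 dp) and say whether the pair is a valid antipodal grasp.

α = atan 0.15 = 8.53°;  2α = 17.06°
edge 0: e_0 = (+2.22, -1.30);  n_0 = (-0.5053, -0.8629)
edge 3: e_3 = (-0.86, +0.67);  n_3 = (+0.6146, +0.7889)
∠(n_0, n_3) = 172.43°
δ = |180° − 172.43°| = 7.57°
7.57° ≤ 2α = 17.06°  →  valid

δ = 7.57°, valid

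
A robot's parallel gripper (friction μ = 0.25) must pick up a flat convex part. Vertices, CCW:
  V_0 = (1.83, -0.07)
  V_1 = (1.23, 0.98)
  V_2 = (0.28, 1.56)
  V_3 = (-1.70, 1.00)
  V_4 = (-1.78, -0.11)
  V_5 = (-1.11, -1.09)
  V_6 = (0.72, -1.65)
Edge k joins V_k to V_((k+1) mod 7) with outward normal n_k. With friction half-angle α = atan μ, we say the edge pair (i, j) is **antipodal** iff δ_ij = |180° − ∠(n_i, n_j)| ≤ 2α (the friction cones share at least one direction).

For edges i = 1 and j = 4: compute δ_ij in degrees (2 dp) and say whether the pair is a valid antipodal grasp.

δ = 24.24°, valid

α = atan 0.25 = 14.04°;  2α = 28.07°
edge 1: e_1 = (-0.95, +0.58);  n_1 = (+0.5211, +0.8535)
edge 4: e_4 = (+0.67, -0.98);  n_4 = (-0.8255, -0.5644)
∠(n_1, n_4) = 155.76°
δ = |180° − 155.76°| = 24.24°
24.24° ≤ 2α = 28.07°  →  valid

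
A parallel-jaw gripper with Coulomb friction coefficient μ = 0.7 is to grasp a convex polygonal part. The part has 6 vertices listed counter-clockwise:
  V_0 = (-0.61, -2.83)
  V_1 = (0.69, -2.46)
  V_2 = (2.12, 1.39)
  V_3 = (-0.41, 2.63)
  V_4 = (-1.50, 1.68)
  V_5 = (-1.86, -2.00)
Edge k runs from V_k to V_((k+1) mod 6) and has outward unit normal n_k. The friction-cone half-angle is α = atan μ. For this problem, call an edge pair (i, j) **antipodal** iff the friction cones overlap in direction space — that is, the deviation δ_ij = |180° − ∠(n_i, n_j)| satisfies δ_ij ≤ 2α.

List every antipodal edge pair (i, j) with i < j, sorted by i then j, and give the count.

count = 7; pairs: (0,2), (0,3), (0,4), (1,3), (1,4), (2,4), (2,5)

α = atan 0.7 = 34.99°;  2α = 69.98°
n_0 = (+0.2737, -0.9618)
n_1 = (+0.9374, -0.3482)
n_2 = (+0.4401, +0.8979)
n_3 = (-0.6570, +0.7539)
n_4 = (-0.9952, +0.0974)
n_5 = (-0.5532, -0.8331)
  (0,1): δ = 126.26°  ·
  (0,2): δ = 42.00°  ✓
  (0,3): δ = 25.19°  ✓
  (0,4): δ = 68.53°  ✓
  (0,5): δ = 130.53°  ·
  (1,2): δ = 95.73°  ·
  (1,3): δ = 28.55°  ✓
  (1,4): δ = 14.79°  ✓
  (1,5): δ = 76.79°  ·
  (2,3): δ = 112.82°  ·
  (2,4): δ = 69.48°  ✓
  (2,5): δ = 7.47°  ✓
  (3,4): δ = 136.66°  ·
  (3,5): δ = 74.66°  ·
  (4,5): δ = 118.00°  ·
antipodal pairs: 7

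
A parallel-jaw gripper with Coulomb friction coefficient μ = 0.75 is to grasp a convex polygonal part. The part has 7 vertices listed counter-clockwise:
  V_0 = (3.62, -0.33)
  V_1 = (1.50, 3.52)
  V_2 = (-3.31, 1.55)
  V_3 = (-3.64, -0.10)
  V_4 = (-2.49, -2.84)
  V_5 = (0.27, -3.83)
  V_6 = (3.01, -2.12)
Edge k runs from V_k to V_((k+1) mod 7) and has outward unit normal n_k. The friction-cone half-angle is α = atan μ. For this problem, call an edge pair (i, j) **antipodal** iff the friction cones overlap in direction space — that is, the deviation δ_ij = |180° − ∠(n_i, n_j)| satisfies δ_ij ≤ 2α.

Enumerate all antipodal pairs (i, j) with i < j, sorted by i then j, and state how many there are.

α = atan 0.75 = 36.87°;  2α = 73.74°
n_0 = (+0.8760, +0.4824)
n_1 = (-0.3790, +0.9254)
n_2 = (-0.9806, +0.1961)
n_3 = (-0.9221, -0.3870)
n_4 = (-0.3376, -0.9413)
n_5 = (+0.5294, -0.8483)
n_6 = (+0.9465, -0.3226)
  (0,1): δ = 96.57°  ·
  (0,2): δ = 40.15°  ✓
  (0,3): δ = 6.07°  ✓
  (0,4): δ = 41.43°  ✓
  (0,5): δ = 93.13°  ·
  (0,6): δ = 132.34°  ·
  (1,2): δ = 123.58°  ·
  (1,3): δ = 89.50°  ·
  (1,4): δ = 42.00°  ✓
  (1,5): δ = 9.70°  ✓
  (1,6): δ = 48.91°  ✓
  (2,3): δ = 145.92°  ·
  (2,4): δ = 98.42°  ·
  (2,5): δ = 46.72°  ✓
  (2,6): δ = 7.51°  ✓
  (3,4): δ = 132.50°  ·
  (3,5): δ = 80.80°  ·
  (3,6): δ = 41.59°  ✓
  (4,5): δ = 128.30°  ·
  (4,6): δ = 89.09°  ·
  (5,6): δ = 140.79°  ·
antipodal pairs: 9

count = 9; pairs: (0,2), (0,3), (0,4), (1,4), (1,5), (1,6), (2,5), (2,6), (3,6)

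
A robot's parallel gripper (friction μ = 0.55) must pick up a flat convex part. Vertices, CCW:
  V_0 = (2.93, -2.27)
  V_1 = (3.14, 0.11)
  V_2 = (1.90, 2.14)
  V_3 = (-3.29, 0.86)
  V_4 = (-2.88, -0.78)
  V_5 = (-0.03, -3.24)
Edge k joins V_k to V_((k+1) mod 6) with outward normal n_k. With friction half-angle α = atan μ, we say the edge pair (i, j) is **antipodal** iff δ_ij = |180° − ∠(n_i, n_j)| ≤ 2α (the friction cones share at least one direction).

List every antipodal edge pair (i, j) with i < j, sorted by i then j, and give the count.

count = 6; pairs: (0,3), (0,4), (1,3), (1,4), (2,4), (2,5)

α = atan 0.55 = 28.81°;  2α = 57.62°
n_0 = (+0.9961, -0.0879)
n_1 = (+0.8534, +0.5213)
n_2 = (-0.2395, +0.9709)
n_3 = (-0.9701, -0.2425)
n_4 = (-0.6534, -0.7570)
n_5 = (+0.3114, -0.9503)
  (0,1): δ = 143.54°  ·
  (0,2): δ = 71.10°  ·
  (0,3): δ = 19.08°  ✓
  (0,4): δ = 54.24°  ✓
  (0,5): δ = 113.19°  ·
  (1,2): δ = 107.56°  ·
  (1,3): δ = 17.38°  ✓
  (1,4): δ = 17.78°  ✓
  (1,5): δ = 76.73°  ·
  (2,3): δ = 89.82°  ·
  (2,4): δ = 54.65°  ✓
  (2,5): δ = 4.29°  ✓
  (3,4): δ = 144.84°  ·
  (3,5): δ = 85.89°  ·
  (4,5): δ = 121.06°  ·
antipodal pairs: 6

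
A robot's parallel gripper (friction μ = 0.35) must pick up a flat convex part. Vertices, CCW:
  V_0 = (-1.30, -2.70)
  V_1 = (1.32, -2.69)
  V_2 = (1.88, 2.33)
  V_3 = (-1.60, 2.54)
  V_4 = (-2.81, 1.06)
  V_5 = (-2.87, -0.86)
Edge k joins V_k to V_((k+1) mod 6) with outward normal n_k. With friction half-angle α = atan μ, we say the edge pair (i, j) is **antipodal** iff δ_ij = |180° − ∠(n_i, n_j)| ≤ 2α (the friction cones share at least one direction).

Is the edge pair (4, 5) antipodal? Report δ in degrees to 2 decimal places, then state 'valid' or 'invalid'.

α = atan 0.35 = 19.29°;  2α = 38.58°
edge 4: e_4 = (-0.06, -1.92);  n_4 = (-0.9995, +0.0312)
edge 5: e_5 = (+1.57, -1.84);  n_5 = (-0.7607, -0.6491)
∠(n_4, n_5) = 42.26°
δ = |180° − 42.26°| = 137.74°
137.74° > 2α = 38.58°  →  invalid

δ = 137.74°, invalid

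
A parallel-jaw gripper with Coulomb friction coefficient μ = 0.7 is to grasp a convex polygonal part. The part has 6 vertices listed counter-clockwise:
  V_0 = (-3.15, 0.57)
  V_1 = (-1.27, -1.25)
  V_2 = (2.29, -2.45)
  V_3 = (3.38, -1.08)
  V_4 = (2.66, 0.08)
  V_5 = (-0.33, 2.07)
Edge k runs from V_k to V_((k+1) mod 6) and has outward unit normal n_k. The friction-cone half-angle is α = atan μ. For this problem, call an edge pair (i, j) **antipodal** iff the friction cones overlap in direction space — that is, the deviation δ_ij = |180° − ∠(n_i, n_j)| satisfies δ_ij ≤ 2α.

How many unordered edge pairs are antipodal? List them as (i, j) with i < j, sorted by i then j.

α = atan 0.7 = 34.99°;  2α = 69.98°
n_0 = (-0.6955, -0.7185)
n_1 = (-0.3194, -0.9476)
n_2 = (+0.7825, -0.6226)
n_3 = (+0.8496, +0.5274)
n_4 = (+0.5541, +0.8325)
n_5 = (-0.4696, +0.8829)
  (0,1): δ = 154.56°  ·
  (0,2): δ = 84.44°  ·
  (0,3): δ = 14.10°  ✓
  (0,4): δ = 10.43°  ✓
  (0,5): δ = 72.08°  ·
  (1,2): δ = 109.88°  ·
  (1,3): δ = 39.54°  ✓
  (1,4): δ = 15.02°  ✓
  (1,5): δ = 46.64°  ✓
  (2,3): δ = 109.67°  ·
  (2,4): δ = 85.14°  ·
  (2,5): δ = 23.48°  ✓
  (3,4): δ = 155.47°  ·
  (3,5): δ = 93.82°  ·
  (4,5): δ = 118.34°  ·
antipodal pairs: 6

count = 6; pairs: (0,3), (0,4), (1,3), (1,4), (1,5), (2,5)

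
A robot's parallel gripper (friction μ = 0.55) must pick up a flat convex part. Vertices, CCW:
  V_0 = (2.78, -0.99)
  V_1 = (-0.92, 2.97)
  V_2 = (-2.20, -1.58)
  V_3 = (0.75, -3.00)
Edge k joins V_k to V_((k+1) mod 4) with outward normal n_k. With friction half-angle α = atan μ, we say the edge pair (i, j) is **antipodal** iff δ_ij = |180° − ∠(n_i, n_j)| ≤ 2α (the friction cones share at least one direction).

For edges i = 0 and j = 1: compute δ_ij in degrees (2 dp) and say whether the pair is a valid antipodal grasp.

α = atan 0.55 = 28.81°;  2α = 57.62°
edge 0: e_0 = (-3.70, +3.96);  n_0 = (+0.7307, +0.6827)
edge 1: e_1 = (-1.28, -4.55);  n_1 = (-0.9626, +0.2708)
∠(n_0, n_1) = 121.23°
δ = |180° − 121.23°| = 58.77°
58.77° > 2α = 57.62°  →  invalid

δ = 58.77°, invalid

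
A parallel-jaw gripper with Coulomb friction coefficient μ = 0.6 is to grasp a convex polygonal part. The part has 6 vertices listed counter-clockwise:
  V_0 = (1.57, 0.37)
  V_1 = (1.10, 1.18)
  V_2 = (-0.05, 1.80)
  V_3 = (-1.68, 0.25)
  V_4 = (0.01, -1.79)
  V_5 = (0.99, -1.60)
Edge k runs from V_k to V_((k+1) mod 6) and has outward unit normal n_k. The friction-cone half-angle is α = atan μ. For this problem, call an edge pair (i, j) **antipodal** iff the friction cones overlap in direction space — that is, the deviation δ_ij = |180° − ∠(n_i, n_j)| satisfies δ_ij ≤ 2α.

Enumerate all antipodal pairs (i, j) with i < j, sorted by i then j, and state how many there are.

count = 6; pairs: (0,3), (1,3), (1,4), (2,4), (2,5), (3,5)

α = atan 0.6 = 30.96°;  2α = 61.93°
n_0 = (+0.8649, +0.5019)
n_1 = (+0.4746, +0.8802)
n_2 = (-0.6891, +0.7247)
n_3 = (-0.7701, -0.6380)
n_4 = (+0.1903, -0.9817)
n_5 = (+0.9593, -0.2824)
  (0,1): δ = 148.45°  ·
  (0,2): δ = 76.57°  ·
  (0,3): δ = 9.52°  ✓
  (0,4): δ = 70.85°  ·
  (0,5): δ = 133.47°  ·
  (1,2): δ = 108.11°  ·
  (1,3): δ = 22.03°  ✓
  (1,4): δ = 39.30°  ✓
  (1,5): δ = 101.93°  ·
  (2,3): δ = 93.92°  ·
  (2,4): δ = 32.59°  ✓
  (2,5): δ = 30.04°  ✓
  (3,4): δ = 118.67°  ·
  (3,5): δ = 56.04°  ✓
  (4,5): δ = 117.38°  ·
antipodal pairs: 6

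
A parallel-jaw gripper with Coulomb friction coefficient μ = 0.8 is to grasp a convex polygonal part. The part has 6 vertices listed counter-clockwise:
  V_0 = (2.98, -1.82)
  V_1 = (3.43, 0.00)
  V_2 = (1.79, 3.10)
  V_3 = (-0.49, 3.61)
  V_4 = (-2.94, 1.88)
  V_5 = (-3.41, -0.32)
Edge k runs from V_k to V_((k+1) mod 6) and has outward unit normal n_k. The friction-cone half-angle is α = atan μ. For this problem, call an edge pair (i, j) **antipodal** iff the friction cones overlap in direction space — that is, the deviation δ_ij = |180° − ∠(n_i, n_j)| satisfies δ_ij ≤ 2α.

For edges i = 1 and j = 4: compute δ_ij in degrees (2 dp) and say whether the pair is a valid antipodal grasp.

δ = 39.94°, valid

α = atan 0.8 = 38.66°;  2α = 77.32°
edge 1: e_1 = (-1.64, +3.10);  n_1 = (+0.8839, +0.4676)
edge 4: e_4 = (-0.47, -2.20);  n_4 = (-0.9779, +0.2089)
∠(n_1, n_4) = 140.06°
δ = |180° − 140.06°| = 39.94°
39.94° ≤ 2α = 77.32°  →  valid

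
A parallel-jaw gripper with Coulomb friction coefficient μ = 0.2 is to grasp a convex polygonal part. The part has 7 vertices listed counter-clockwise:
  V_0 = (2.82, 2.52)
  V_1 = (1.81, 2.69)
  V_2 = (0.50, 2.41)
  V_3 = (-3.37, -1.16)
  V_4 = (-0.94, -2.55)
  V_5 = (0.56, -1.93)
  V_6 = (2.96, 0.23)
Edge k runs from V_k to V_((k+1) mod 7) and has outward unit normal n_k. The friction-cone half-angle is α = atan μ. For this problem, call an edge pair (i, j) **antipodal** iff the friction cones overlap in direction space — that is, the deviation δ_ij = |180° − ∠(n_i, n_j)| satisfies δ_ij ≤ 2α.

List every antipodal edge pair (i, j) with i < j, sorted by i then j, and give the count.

α = atan 0.2 = 11.31°;  2α = 22.62°
n_0 = (+0.1660, +0.9861)
n_1 = (-0.2090, +0.9779)
n_2 = (-0.6780, +0.7350)
n_3 = (-0.4965, -0.8680)
n_4 = (+0.3820, -0.9242)
n_5 = (+0.6690, -0.7433)
n_6 = (+0.9981, +0.0610)
  (0,1): δ = 158.38°  ·
  (0,2): δ = 127.75°  ·
  (0,3): δ = 20.22°  ✓
  (0,4): δ = 32.01°  ·
  (0,5): δ = 51.54°  ·
  (0,6): δ = 103.05°  ·
  (1,2): δ = 149.37°  ·
  (1,3): δ = 41.84°  ·
  (1,4): δ = 10.39°  ✓
  (1,5): δ = 29.92°  ·
  (1,6): δ = 81.43°  ·
  (2,3): δ = 72.46°  ·
  (2,4): δ = 20.23°  ✓
  (2,5): δ = 0.70°  ✓
  (2,6): δ = 50.81°  ·
  (3,4): δ = 127.77°  ·
  (3,5): δ = 108.24°  ·
  (3,6): δ = 56.73°  ·
  (4,5): δ = 160.47°  ·
  (4,6): δ = 108.96°  ·
  (5,6): δ = 128.49°  ·
antipodal pairs: 4

count = 4; pairs: (0,3), (1,4), (2,4), (2,5)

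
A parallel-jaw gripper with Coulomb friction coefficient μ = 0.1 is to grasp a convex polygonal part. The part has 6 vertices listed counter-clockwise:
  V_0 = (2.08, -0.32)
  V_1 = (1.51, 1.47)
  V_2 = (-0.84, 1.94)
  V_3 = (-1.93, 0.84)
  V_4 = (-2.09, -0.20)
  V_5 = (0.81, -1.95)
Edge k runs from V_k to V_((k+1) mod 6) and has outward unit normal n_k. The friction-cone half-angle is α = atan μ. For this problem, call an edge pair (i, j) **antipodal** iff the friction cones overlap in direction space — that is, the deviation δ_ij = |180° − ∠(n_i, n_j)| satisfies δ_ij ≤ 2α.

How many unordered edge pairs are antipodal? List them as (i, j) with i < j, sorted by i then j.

α = atan 0.1 = 5.71°;  2α = 11.42°
n_0 = (+0.9529, +0.3034)
n_1 = (+0.1961, +0.9806)
n_2 = (-0.7103, +0.7039)
n_3 = (-0.9884, +0.1521)
n_4 = (-0.5167, -0.8562)
n_5 = (+0.7888, -0.6146)
  (0,1): δ = 118.97°  ·
  (0,2): δ = 62.40°  ·
  (0,3): δ = 26.41°  ·
  (0,4): δ = 41.23°  ·
  (0,5): δ = 124.41°  ·
  (1,2): δ = 123.43°  ·
  (1,3): δ = 87.44°  ·
  (1,4): δ = 19.80°  ·
  (1,5): δ = 63.39°  ·
  (2,3): δ = 144.01°  ·
  (2,4): δ = 76.37°  ·
  (2,5): δ = 6.81°  ✓
  (3,4): δ = 112.36°  ·
  (3,5): δ = 29.18°  ·
  (4,5): δ = 96.81°  ·
antipodal pairs: 1

count = 1; pairs: (2,5)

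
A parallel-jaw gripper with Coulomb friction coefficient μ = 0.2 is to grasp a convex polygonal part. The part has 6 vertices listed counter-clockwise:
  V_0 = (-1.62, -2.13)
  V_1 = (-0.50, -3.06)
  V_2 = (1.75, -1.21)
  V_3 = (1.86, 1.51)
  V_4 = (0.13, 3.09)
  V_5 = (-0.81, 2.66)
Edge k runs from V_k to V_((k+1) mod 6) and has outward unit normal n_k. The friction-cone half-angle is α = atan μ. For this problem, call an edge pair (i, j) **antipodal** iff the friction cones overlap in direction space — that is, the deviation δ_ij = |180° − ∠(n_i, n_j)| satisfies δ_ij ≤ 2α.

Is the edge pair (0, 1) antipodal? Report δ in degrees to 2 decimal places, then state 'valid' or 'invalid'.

α = atan 0.2 = 11.31°;  2α = 22.62°
edge 0: e_0 = (+1.12, -0.93);  n_0 = (-0.6388, -0.7693)
edge 1: e_1 = (+2.25, +1.85);  n_1 = (+0.6351, -0.7724)
∠(n_0, n_1) = 79.13°
δ = |180° − 79.13°| = 100.87°
100.87° > 2α = 22.62°  →  invalid

δ = 100.87°, invalid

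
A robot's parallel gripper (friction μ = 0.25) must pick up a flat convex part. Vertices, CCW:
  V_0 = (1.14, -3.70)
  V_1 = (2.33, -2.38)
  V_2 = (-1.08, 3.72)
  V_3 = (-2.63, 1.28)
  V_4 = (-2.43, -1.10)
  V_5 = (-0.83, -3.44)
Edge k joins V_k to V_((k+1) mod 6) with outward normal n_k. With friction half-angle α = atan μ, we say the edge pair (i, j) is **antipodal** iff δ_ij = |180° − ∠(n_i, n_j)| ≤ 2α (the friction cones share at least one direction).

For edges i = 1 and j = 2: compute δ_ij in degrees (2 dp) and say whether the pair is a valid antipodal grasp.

α = atan 0.25 = 14.04°;  2α = 28.07°
edge 1: e_1 = (-3.41, +6.10);  n_1 = (+0.8729, +0.4879)
edge 2: e_2 = (-1.55, -2.44);  n_2 = (-0.8441, +0.5362)
∠(n_1, n_2) = 118.37°
δ = |180° − 118.37°| = 61.63°
61.63° > 2α = 28.07°  →  invalid

δ = 61.63°, invalid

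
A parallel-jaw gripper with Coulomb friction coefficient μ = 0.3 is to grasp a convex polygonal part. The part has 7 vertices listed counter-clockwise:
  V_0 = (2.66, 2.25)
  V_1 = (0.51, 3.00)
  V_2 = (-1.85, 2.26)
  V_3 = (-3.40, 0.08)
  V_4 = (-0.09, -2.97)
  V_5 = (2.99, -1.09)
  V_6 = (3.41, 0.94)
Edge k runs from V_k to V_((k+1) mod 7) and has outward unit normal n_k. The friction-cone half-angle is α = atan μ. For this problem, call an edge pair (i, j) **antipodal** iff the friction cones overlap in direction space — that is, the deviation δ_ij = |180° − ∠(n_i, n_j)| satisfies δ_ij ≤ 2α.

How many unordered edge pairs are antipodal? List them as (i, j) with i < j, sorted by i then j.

count = 5; pairs: (0,3), (1,4), (2,4), (2,5), (3,6)

α = atan 0.3 = 16.70°;  2α = 33.40°
n_0 = (+0.3294, +0.9442)
n_1 = (-0.2992, +0.9542)
n_2 = (-0.8150, +0.5795)
n_3 = (-0.6776, -0.7354)
n_4 = (+0.5210, -0.8536)
n_5 = (+0.9793, -0.2026)
n_6 = (+0.8678, +0.4969)
  (0,1): δ = 143.36°  ·
  (0,2): δ = 106.18°  ·
  (0,3): δ = 23.43°  ✓
  (0,4): δ = 50.63°  ·
  (0,5): δ = 97.54°  ·
  (0,6): δ = 139.02°  ·
  (1,2): δ = 142.82°  ·
  (1,3): δ = 60.07°  ·
  (1,4): δ = 13.99°  ✓
  (1,5): δ = 60.90°  ·
  (1,6): δ = 102.38°  ·
  (2,3): δ = 97.25°  ·
  (2,4): δ = 23.19°  ✓
  (2,5): δ = 23.72°  ✓
  (2,6): δ = 65.21°  ·
  (3,4): δ = 105.94°  ·
  (3,5): δ = 59.03°  ·
  (3,6): δ = 17.55°  ✓
  (4,5): δ = 133.09°  ·
  (4,6): δ = 91.61°  ·
  (5,6): δ = 138.52°  ·
antipodal pairs: 5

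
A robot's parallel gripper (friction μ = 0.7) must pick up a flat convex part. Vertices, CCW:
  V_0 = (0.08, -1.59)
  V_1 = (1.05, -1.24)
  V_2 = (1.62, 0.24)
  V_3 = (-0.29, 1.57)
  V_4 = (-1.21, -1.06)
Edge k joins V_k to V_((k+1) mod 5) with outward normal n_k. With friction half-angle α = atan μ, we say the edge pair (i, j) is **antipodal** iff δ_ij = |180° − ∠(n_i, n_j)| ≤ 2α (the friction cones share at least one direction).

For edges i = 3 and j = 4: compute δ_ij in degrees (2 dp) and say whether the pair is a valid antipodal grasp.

α = atan 0.7 = 34.99°;  2α = 69.98°
edge 3: e_3 = (-0.92, -2.63);  n_3 = (-0.9439, +0.3302)
edge 4: e_4 = (+1.29, -0.53);  n_4 = (-0.3800, -0.9250)
∠(n_3, n_4) = 86.94°
δ = |180° − 86.94°| = 93.06°
93.06° > 2α = 69.98°  →  invalid

δ = 93.06°, invalid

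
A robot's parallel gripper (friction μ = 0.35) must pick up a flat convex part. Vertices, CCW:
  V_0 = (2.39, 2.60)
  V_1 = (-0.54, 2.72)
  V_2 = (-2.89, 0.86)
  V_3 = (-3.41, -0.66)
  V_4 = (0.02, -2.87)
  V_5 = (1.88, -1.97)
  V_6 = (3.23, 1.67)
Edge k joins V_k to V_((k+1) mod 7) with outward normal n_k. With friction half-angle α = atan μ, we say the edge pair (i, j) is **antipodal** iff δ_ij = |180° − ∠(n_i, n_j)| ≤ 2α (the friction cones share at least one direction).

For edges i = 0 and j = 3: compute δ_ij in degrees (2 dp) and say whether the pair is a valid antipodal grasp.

α = atan 0.35 = 19.29°;  2α = 38.58°
edge 0: e_0 = (-2.93, +0.12);  n_0 = (+0.0409, +0.9992)
edge 3: e_3 = (+3.43, -2.21);  n_3 = (-0.5416, -0.8406)
∠(n_0, n_3) = 149.55°
δ = |180° − 149.55°| = 30.45°
30.45° ≤ 2α = 38.58°  →  valid

δ = 30.45°, valid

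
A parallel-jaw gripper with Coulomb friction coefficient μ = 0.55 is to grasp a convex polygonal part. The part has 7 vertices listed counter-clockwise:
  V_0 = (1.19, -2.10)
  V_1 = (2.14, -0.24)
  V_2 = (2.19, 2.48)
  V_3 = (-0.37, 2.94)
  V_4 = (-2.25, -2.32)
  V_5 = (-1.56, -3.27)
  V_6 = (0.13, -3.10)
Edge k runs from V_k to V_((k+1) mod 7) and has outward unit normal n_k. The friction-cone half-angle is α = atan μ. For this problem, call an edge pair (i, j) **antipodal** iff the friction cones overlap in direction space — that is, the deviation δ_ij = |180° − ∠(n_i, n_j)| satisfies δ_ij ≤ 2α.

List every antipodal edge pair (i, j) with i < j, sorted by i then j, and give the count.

count = 7; pairs: (0,3), (1,3), (1,4), (2,4), (2,5), (2,6), (3,6)

α = atan 0.55 = 28.81°;  2α = 57.62°
n_0 = (+0.8906, -0.4549)
n_1 = (+0.9998, -0.0184)
n_2 = (+0.1769, +0.9842)
n_3 = (-0.9417, +0.3366)
n_4 = (-0.8091, -0.5877)
n_5 = (+0.1001, -0.9950)
n_6 = (+0.6862, -0.7274)
  (0,1): δ = 154.00°  ·
  (0,2): δ = 73.13°  ·
  (0,3): δ = 7.39°  ✓
  (0,4): δ = 63.05°  ·
  (0,5): δ = 122.80°  ·
  (0,6): δ = 160.39°  ·
  (1,2): δ = 99.13°  ·
  (1,3): δ = 18.61°  ✓
  (1,4): δ = 37.04°  ✓
  (1,5): δ = 96.80°  ·
  (1,6): δ = 134.38°  ·
  (2,3): δ = 99.48°  ·
  (2,4): δ = 43.82°  ✓
  (2,5): δ = 15.93°  ✓
  (2,6): δ = 53.52°  ✓
  (3,4): δ = 124.34°  ·
  (3,5): δ = 64.59°  ·
  (3,6): δ = 27.00°  ✓
  (4,5): δ = 120.25°  ·
  (4,6): δ = 82.66°  ·
  (5,6): δ = 142.41°  ·
antipodal pairs: 7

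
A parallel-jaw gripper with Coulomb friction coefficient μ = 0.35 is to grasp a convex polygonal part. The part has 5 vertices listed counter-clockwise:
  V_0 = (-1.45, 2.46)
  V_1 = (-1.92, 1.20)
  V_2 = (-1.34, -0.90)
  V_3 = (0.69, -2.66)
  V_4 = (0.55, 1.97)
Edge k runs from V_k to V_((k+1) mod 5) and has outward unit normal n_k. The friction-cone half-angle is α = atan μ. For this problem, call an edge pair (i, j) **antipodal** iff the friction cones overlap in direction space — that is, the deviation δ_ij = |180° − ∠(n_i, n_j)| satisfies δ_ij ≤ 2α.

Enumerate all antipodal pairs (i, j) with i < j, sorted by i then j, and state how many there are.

count = 3; pairs: (0,3), (1,3), (2,4)

α = atan 0.35 = 19.29°;  2α = 38.58°
n_0 = (-0.9369, +0.3495)
n_1 = (-0.9639, -0.2662)
n_2 = (-0.6551, -0.7556)
n_3 = (+0.9995, +0.0302)
n_4 = (+0.2380, +0.9713)
  (0,1): δ = 144.10°  ·
  (0,2): δ = 110.47°  ·
  (0,3): δ = 22.19°  ✓
  (0,4): δ = 96.69°  ·
  (1,2): δ = 146.36°  ·
  (1,3): δ = 13.71°  ✓
  (1,4): δ = 60.79°  ·
  (2,3): δ = 47.34°  ·
  (2,4): δ = 27.16°  ✓
  (3,4): δ = 105.50°  ·
antipodal pairs: 3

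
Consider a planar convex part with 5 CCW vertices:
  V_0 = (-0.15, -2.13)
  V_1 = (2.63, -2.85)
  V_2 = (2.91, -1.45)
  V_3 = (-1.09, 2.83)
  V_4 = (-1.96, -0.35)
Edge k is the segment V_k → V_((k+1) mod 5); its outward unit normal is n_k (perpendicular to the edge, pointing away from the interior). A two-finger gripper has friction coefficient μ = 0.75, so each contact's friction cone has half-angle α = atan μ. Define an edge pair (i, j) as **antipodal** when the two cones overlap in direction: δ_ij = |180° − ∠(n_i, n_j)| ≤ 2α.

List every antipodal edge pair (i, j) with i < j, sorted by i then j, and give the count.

count = 5; pairs: (0,2), (1,3), (1,4), (2,3), (2,4)

α = atan 0.75 = 36.87°;  2α = 73.74°
n_0 = (-0.2507, -0.9681)
n_1 = (+0.9806, -0.1961)
n_2 = (+0.7306, +0.6828)
n_3 = (-0.9646, +0.2639)
n_4 = (-0.7012, -0.7130)
  (0,1): δ = 86.79°  ·
  (0,2): δ = 32.42°  ✓
  (0,3): δ = 89.22°  ·
  (0,4): δ = 150.00°  ·
  (1,2): δ = 125.63°  ·
  (1,3): δ = 3.99°  ✓
  (1,4): δ = 56.79°  ✓
  (2,3): δ = 58.36°  ✓
  (2,4): δ = 2.42°  ✓
  (3,4): δ = 119.22°  ·
antipodal pairs: 5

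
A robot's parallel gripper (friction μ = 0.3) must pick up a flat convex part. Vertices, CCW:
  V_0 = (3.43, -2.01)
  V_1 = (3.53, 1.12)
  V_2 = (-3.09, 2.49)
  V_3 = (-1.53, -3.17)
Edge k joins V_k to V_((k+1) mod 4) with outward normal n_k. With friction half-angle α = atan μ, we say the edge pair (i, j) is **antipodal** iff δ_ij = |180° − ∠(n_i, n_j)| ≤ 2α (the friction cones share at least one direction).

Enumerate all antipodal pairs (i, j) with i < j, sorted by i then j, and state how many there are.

count = 2; pairs: (0,2), (1,3)

α = atan 0.3 = 16.70°;  2α = 33.40°
n_0 = (+0.9995, -0.0319)
n_1 = (+0.2027, +0.9793)
n_2 = (-0.9641, -0.2657)
n_3 = (+0.2277, -0.9737)
  (0,1): δ = 99.86°  ·
  (0,2): δ = 17.24°  ✓
  (0,3): δ = 104.99°  ·
  (1,2): δ = 62.90°  ·
  (1,3): δ = 24.86°  ✓
  (2,3): δ = 92.25°  ·
antipodal pairs: 2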